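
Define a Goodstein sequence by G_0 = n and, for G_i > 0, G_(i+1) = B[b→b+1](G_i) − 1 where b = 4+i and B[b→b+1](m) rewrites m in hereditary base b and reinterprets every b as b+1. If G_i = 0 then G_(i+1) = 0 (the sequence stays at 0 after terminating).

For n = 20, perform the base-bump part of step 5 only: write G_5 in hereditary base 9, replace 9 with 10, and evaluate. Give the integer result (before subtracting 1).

G_0=20  [base 4] 4^2 + 4  →[4↦5]→  5^2 + 5 = 30  −1 ⇒ G_1=29
G_1=29  [base 5] 5^2 + 4  →[5↦6]→  6^2 + 4 = 40  −1 ⇒ G_2=39
G_2=39  [base 6] 6^2 + 3  →[6↦7]→  7^2 + 3 = 52  −1 ⇒ G_3=51
G_3=51  [base 7] 7^2 + 2  →[7↦8]→  8^2 + 2 = 66  −1 ⇒ G_4=65
G_4=65  [base 8] 8^2 + 1  →[8↦9]→  9^2 + 1 = 82  −1 ⇒ G_5=81
G_5=81  [base 9] 9^2  →[9↦10]→  10^2 = 100  −1 ⇒ G_6=99

100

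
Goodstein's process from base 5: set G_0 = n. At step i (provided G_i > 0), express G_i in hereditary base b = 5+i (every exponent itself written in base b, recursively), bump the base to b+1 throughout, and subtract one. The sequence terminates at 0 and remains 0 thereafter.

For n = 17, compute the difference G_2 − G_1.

2

base 5: 17 = 3·5 + 2; at 6: 3·6 + 2 = 20; next = 19
base 6: 19 = 3·6 + 1; at 7: 3·7 + 1 = 22; next = 21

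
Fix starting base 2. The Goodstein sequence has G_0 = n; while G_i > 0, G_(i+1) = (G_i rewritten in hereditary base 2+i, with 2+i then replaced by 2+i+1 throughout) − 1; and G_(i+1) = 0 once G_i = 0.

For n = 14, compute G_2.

1281

step 0: 14 = 2^(2 + 1) + 2^2 + 2; sub 3 for 2: 3^(3 + 1) + 3^3 + 3; = 111; G_1 = 111−1 = 110
step 1: 110 = 3^(3 + 1) + 3^3 + 2; sub 4 for 3: 4^(4 + 1) + 4^4 + 2; = 1282; G_2 = 1282−1 = 1281
step 2: 1281 = 4^(4 + 1) + 4^4 + 1; sub 5 for 4: 5^(5 + 1) + 5^5 + 1; = 18751; G_3 = 18751−1 = 18750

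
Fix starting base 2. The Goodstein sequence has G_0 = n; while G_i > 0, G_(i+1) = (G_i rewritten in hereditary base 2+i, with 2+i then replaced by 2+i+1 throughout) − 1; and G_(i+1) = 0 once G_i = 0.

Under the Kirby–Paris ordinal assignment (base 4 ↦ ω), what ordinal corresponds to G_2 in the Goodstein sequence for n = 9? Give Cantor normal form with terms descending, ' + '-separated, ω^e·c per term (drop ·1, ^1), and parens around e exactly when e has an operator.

ω^ω·3 + ω^3·3 + ω^2·3 + ω·3 + 3

[0] 9 ≡ 2^(2 + 1) + 1 (base 2). Lift 3: 82. −1: 81.
[1] 81 ≡ 3^(3 + 1) (base 3). Lift 4: 1024. −1: 1023.
[2] 1023 ≡ 3·4^4 + 3·4^3 + 3·4^2 + 3·4 + 3 (base 4). Lift 5: 9843. −1: 9842.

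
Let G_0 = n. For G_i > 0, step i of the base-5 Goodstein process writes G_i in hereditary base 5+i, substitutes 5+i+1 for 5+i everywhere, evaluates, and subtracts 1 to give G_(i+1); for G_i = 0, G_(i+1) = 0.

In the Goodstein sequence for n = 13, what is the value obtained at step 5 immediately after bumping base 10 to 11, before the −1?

13 —HB5→ 2·5 + 3 —bump→ 2·6 + 3 = 15 —(−1)→ 14
14 —HB6→ 2·6 + 2 —bump→ 2·7 + 2 = 16 —(−1)→ 15
15 —HB7→ 2·7 + 1 —bump→ 2·8 + 1 = 17 —(−1)→ 16
16 —HB8→ 2·8 —bump→ 2·9 = 18 —(−1)→ 17
17 —HB9→ 9 + 8 —bump→ 10 + 8 = 18 —(−1)→ 17

18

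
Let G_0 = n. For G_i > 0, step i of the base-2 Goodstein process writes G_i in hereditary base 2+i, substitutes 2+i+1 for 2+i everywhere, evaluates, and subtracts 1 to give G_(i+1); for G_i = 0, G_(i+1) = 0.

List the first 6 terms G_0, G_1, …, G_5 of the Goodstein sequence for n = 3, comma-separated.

3, 3, 3, 2, 1, 0

G_0=3  [base 2] 2 + 1  →[2↦3]→  3 + 1 = 4  −1 ⇒ G_1=3
G_1=3  [base 3] 3  →[3↦4]→  4 = 4  −1 ⇒ G_2=3
G_2=3  [base 4] 3  →[4↦5]→  3 = 3  −1 ⇒ G_3=2
G_3=2  [base 5] 2  →[5↦6]→  2 = 2  −1 ⇒ G_4=1
G_4=1  [base 6] 1  →[6↦7]→  1 = 1  −1 ⇒ G_5=0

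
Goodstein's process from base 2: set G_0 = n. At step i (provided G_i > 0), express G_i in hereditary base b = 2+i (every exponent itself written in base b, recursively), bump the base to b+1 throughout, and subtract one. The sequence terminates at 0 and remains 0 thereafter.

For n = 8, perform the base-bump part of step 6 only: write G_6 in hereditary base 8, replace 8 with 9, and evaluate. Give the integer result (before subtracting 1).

[0] 8 ≡ 2^(2 + 1) (base 2). Lift 3: 81. −1: 80.
[1] 80 ≡ 2·3^3 + 2·3^2 + 2·3 + 2 (base 3). Lift 4: 554. −1: 553.
[2] 553 ≡ 2·4^4 + 2·4^2 + 2·4 + 1 (base 4). Lift 5: 6311. −1: 6310.
[3] 6310 ≡ 2·5^5 + 2·5^2 + 2·5 (base 5). Lift 6: 93396. −1: 93395.
[4] 93395 ≡ 2·6^6 + 2·6^2 + 6 + 5 (base 6). Lift 7: 1647196. −1: 1647195.
[5] 1647195 ≡ 2·7^7 + 2·7^2 + 7 + 4 (base 7). Lift 8: 33554572. −1: 33554571.
[6] 33554571 ≡ 2·8^8 + 2·8^2 + 8 + 3 (base 8). Lift 9: 774841152. −1: 774841151.

774841152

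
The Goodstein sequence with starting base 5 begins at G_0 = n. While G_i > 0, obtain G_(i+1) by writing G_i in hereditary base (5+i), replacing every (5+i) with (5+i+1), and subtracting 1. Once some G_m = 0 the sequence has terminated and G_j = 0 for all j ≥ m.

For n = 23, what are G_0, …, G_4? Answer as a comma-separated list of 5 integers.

23, 26, 29, 32, 35

i=0: 23 = 4·5 + 3 (b=5); 5→6: 4·6 + 3 = 27; 27−1 = 26
i=1: 26 = 4·6 + 2 (b=6); 6→7: 4·7 + 2 = 30; 30−1 = 29
i=2: 29 = 4·7 + 1 (b=7); 7→8: 4·8 + 1 = 33; 33−1 = 32
i=3: 32 = 4·8 (b=8); 8→9: 4·9 = 36; 36−1 = 35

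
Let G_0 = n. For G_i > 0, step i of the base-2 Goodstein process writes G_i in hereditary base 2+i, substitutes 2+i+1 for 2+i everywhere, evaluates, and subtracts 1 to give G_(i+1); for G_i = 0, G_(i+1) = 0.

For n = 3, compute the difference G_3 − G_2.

G_0 = 3. HB_2(3) = 2 + 1. Bump = 4. G_1 = 3.
G_1 = 3. HB_3(3) = 3. Bump = 4. G_2 = 3.
G_2 = 3. HB_4(3) = 3. Bump = 3. G_3 = 2.

-1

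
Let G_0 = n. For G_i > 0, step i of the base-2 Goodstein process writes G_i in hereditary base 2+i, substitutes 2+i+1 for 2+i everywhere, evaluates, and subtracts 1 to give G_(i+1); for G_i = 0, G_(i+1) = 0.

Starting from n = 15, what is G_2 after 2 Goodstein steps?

1283

base 2: 15 = 2^(2 + 1) + 2^2 + 2 + 1; at 3: 3^(3 + 1) + 3^3 + 3 + 1 = 112; next = 111
base 3: 111 = 3^(3 + 1) + 3^3 + 3; at 4: 4^(4 + 1) + 4^4 + 4 = 1284; next = 1283
base 4: 1283 = 4^(4 + 1) + 4^4 + 3; at 5: 5^(5 + 1) + 5^5 + 3 = 18753; next = 18752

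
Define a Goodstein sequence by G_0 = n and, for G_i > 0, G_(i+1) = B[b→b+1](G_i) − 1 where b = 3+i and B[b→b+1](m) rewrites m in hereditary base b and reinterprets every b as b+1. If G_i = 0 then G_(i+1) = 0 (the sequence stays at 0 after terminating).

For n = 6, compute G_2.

G_0 = 6. HB_3(6) = 2·3. Bump = 8. G_1 = 7.
G_1 = 7. HB_4(7) = 4 + 3. Bump = 8. G_2 = 7.

7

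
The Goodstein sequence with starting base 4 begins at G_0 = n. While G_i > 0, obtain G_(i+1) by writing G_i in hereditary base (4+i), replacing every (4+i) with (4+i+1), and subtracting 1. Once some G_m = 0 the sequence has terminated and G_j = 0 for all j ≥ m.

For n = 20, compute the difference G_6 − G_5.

18

base 4: 20 = 4^2 + 4; at 5: 5^2 + 5 = 30; next = 29
base 5: 29 = 5^2 + 4; at 6: 6^2 + 4 = 40; next = 39
base 6: 39 = 6^2 + 3; at 7: 7^2 + 3 = 52; next = 51
base 7: 51 = 7^2 + 2; at 8: 8^2 + 2 = 66; next = 65
base 8: 65 = 8^2 + 1; at 9: 9^2 + 1 = 82; next = 81
base 9: 81 = 9^2; at 10: 10^2 = 100; next = 99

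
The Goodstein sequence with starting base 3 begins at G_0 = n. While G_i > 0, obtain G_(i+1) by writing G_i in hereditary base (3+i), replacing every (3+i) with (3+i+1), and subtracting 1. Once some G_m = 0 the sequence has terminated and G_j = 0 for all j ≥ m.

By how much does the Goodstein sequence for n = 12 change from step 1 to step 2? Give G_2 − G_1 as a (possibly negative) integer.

[0] 12 ≡ 3^2 + 3 (base 3). Lift 4: 20. −1: 19.
[1] 19 ≡ 4^2 + 3 (base 4). Lift 5: 28. −1: 27.

8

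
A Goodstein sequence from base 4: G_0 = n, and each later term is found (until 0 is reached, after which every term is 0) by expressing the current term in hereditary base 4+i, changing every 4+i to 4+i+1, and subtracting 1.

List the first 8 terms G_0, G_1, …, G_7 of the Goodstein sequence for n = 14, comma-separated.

14, 16, 18, 20, 21, 22, 23, 24

14 —HB4→ 3·4 + 2 —bump→ 3·5 + 2 = 17 —(−1)→ 16
16 —HB5→ 3·5 + 1 —bump→ 3·6 + 1 = 19 —(−1)→ 18
18 —HB6→ 3·6 —bump→ 3·7 = 21 —(−1)→ 20
20 —HB7→ 2·7 + 6 —bump→ 2·8 + 6 = 22 —(−1)→ 21
21 —HB8→ 2·8 + 5 —bump→ 2·9 + 5 = 23 —(−1)→ 22
22 —HB9→ 2·9 + 4 —bump→ 2·10 + 4 = 24 —(−1)→ 23
23 —HB10→ 2·10 + 3 —bump→ 2·11 + 3 = 25 —(−1)→ 24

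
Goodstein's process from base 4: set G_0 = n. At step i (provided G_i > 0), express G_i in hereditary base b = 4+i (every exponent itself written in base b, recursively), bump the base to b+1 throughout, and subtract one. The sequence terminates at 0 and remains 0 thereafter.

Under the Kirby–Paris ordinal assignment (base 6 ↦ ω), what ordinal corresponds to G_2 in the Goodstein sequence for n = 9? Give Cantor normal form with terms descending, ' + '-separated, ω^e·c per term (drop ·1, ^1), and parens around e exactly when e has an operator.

G_0 = 9. HB_4(9) = 2·4 + 1. Bump = 11. G_1 = 10.
G_1 = 10. HB_5(10) = 2·5. Bump = 12. G_2 = 11.
G_2 = 11. HB_6(11) = 6 + 5. Bump = 12. G_3 = 11.

ω + 5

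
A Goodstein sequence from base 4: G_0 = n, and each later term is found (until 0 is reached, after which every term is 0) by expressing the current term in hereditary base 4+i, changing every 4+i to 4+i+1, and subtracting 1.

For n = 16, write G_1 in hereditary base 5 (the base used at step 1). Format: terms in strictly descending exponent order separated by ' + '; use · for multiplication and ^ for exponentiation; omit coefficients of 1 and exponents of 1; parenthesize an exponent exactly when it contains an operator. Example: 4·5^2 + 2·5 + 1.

4·5 + 4

16 —HB4→ 4^2 —bump→ 5^2 = 25 —(−1)→ 24
24 —HB5→ 4·5 + 4 —bump→ 4·6 + 4 = 28 —(−1)→ 27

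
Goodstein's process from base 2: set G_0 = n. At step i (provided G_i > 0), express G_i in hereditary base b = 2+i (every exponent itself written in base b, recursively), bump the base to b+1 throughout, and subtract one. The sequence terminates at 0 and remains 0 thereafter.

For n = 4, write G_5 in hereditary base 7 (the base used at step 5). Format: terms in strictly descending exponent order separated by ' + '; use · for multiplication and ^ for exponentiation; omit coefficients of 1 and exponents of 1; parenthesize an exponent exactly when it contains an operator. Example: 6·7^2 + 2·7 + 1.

2·7^2 + 7 + 4

base 2: 4 = 2^2; at 3: 3^3 = 27; next = 26
base 3: 26 = 2·3^2 + 2·3 + 2; at 4: 2·4^2 + 2·4 + 2 = 42; next = 41
base 4: 41 = 2·4^2 + 2·4 + 1; at 5: 2·5^2 + 2·5 + 1 = 61; next = 60
base 5: 60 = 2·5^2 + 2·5; at 6: 2·6^2 + 2·6 = 84; next = 83
base 6: 83 = 2·6^2 + 6 + 5; at 7: 2·7^2 + 7 + 5 = 110; next = 109
base 7: 109 = 2·7^2 + 7 + 4; at 8: 2·8^2 + 8 + 4 = 140; next = 139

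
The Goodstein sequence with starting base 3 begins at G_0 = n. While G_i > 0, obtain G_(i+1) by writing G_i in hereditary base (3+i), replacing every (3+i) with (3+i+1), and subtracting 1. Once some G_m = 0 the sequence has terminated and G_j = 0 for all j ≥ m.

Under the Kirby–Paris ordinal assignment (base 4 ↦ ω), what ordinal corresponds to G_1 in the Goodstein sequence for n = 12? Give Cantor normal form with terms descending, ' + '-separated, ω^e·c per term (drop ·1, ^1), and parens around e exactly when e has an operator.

ω^2 + 3

G_0=12  [base 3] 3^2 + 3  →[3↦4]→  4^2 + 4 = 20  −1 ⇒ G_1=19
G_1=19  [base 4] 4^2 + 3  →[4↦5]→  5^2 + 3 = 28  −1 ⇒ G_2=27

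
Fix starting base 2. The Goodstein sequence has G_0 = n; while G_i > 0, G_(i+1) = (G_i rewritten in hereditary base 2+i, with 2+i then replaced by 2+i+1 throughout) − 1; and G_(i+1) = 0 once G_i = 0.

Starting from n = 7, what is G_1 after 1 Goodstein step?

G_0=7  [base 2] 2^2 + 2 + 1  →[2↦3]→  3^3 + 3 + 1 = 31  −1 ⇒ G_1=30
G_1=30  [base 3] 3^3 + 3  →[3↦4]→  4^4 + 4 = 260  −1 ⇒ G_2=259

30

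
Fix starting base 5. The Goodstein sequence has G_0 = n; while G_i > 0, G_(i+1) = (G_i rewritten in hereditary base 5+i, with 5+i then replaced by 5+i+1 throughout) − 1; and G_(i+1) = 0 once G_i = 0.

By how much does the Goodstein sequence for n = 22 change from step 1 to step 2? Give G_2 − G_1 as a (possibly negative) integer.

i=0: 22 = 4·5 + 2 (b=5); 5→6: 4·6 + 2 = 26; 26−1 = 25
i=1: 25 = 4·6 + 1 (b=6); 6→7: 4·7 + 1 = 29; 29−1 = 28

3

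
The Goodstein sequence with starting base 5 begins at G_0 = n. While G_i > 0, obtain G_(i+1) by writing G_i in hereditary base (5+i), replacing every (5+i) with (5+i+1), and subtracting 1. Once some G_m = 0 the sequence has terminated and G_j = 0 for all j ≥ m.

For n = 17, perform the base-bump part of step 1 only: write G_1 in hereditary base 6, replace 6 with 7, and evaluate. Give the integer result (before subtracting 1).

G_0 = 17. HB_5(17) = 3·5 + 2. Bump = 20. G_1 = 19.
G_1 = 19. HB_6(19) = 3·6 + 1. Bump = 22. G_2 = 21.

22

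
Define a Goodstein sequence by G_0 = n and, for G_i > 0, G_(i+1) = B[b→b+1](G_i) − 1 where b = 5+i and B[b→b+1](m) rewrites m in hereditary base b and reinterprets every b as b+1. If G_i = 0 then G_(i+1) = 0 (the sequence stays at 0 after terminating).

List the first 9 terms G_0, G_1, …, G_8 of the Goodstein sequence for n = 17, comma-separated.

17, 19, 21, 23, 24, 25, 26, 27, 28

base 5: 17 = 3·5 + 2; at 6: 3·6 + 2 = 20; next = 19
base 6: 19 = 3·6 + 1; at 7: 3·7 + 1 = 22; next = 21
base 7: 21 = 3·7; at 8: 3·8 = 24; next = 23
base 8: 23 = 2·8 + 7; at 9: 2·9 + 7 = 25; next = 24
base 9: 24 = 2·9 + 6; at 10: 2·10 + 6 = 26; next = 25
base 10: 25 = 2·10 + 5; at 11: 2·11 + 5 = 27; next = 26
base 11: 26 = 2·11 + 4; at 12: 2·12 + 4 = 28; next = 27
base 12: 27 = 2·12 + 3; at 13: 2·13 + 3 = 29; next = 28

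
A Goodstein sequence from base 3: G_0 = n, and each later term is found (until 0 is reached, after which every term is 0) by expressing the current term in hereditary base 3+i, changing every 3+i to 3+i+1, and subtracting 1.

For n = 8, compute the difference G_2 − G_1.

1

G_0 = 8. HB_3(8) = 2·3 + 2. Bump = 10. G_1 = 9.
G_1 = 9. HB_4(9) = 2·4 + 1. Bump = 11. G_2 = 10.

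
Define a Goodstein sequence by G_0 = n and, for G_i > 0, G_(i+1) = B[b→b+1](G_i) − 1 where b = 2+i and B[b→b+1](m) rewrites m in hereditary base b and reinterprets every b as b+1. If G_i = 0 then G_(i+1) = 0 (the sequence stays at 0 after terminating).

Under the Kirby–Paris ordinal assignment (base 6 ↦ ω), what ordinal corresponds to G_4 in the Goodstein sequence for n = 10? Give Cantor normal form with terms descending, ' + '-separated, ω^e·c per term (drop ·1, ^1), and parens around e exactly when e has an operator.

base 2: 10 = 2^(2 + 1) + 2; at 3: 3^(3 + 1) + 3 = 84; next = 83
base 3: 83 = 3^(3 + 1) + 2; at 4: 4^(4 + 1) + 2 = 1026; next = 1025
base 4: 1025 = 4^(4 + 1) + 1; at 5: 5^(5 + 1) + 1 = 15626; next = 15625
base 5: 15625 = 5^(5 + 1); at 6: 6^(6 + 1) = 279936; next = 279935

ω^ω·5 + ω^5·5 + ω^4·5 + ω^3·5 + ω^2·5 + ω·5 + 5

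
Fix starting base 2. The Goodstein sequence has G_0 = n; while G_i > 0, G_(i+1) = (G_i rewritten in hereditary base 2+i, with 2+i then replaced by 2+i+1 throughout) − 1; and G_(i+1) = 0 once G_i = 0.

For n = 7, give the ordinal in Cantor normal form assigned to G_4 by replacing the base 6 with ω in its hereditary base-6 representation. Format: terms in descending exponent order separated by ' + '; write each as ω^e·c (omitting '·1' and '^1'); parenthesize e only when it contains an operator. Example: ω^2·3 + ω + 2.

base 2: 7 = 2^2 + 2 + 1; at 3: 3^3 + 3 + 1 = 31; next = 30
base 3: 30 = 3^3 + 3; at 4: 4^4 + 4 = 260; next = 259
base 4: 259 = 4^4 + 3; at 5: 5^5 + 3 = 3128; next = 3127
base 5: 3127 = 5^5 + 2; at 6: 6^6 + 2 = 46658; next = 46657
base 6: 46657 = 6^6 + 1; at 7: 7^7 + 1 = 823544; next = 823543

ω^ω + 1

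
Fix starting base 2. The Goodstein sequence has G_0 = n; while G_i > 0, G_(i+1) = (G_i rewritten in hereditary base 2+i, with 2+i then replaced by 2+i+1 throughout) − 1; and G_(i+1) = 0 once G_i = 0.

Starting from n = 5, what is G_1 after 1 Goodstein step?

G_0=5  [base 2] 2^2 + 1  →[2↦3]→  3^3 + 1 = 28  −1 ⇒ G_1=27
G_1=27  [base 3] 3^3  →[3↦4]→  4^4 = 256  −1 ⇒ G_2=255

27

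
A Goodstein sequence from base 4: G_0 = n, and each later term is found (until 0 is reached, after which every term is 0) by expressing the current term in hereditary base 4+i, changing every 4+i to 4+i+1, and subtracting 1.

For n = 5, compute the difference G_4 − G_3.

step 0: 5 = 4 + 1; sub 5 for 4: 5 + 1; = 6; G_1 = 6−1 = 5
step 1: 5 = 5; sub 6 for 5: 6; = 6; G_2 = 6−1 = 5
step 2: 5 = 5; sub 7 for 6: 5; = 5; G_3 = 5−1 = 4
step 3: 4 = 4; sub 8 for 7: 4; = 4; G_4 = 4−1 = 3

-1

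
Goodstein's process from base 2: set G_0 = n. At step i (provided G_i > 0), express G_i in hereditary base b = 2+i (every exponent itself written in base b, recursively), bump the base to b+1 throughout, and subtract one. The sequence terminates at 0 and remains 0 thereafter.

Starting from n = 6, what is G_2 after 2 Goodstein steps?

step 0: 6 = 2^2 + 2; sub 3 for 2: 3^3 + 3; = 30; G_1 = 30−1 = 29
step 1: 29 = 3^3 + 2; sub 4 for 3: 4^4 + 2; = 258; G_2 = 258−1 = 257
step 2: 257 = 4^4 + 1; sub 5 for 4: 5^5 + 1; = 3126; G_3 = 3126−1 = 3125

257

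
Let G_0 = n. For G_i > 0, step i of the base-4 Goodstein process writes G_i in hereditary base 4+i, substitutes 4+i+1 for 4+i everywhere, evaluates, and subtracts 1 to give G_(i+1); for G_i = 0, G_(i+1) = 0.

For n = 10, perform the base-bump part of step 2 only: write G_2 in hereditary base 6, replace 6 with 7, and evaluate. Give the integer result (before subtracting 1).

10 —HB4→ 2·4 + 2 —bump→ 2·5 + 2 = 12 —(−1)→ 11
11 —HB5→ 2·5 + 1 —bump→ 2·6 + 1 = 13 —(−1)→ 12
12 —HB6→ 2·6 —bump→ 2·7 = 14 —(−1)→ 13

14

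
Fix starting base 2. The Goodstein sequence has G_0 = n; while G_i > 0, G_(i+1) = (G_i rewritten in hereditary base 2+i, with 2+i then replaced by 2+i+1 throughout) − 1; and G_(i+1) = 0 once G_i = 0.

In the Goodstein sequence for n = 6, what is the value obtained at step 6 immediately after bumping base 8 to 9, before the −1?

step 0: 6 = 2^2 + 2; sub 3 for 2: 3^3 + 3; = 30; G_1 = 30−1 = 29
step 1: 29 = 3^3 + 2; sub 4 for 3: 4^4 + 2; = 258; G_2 = 258−1 = 257
step 2: 257 = 4^4 + 1; sub 5 for 4: 5^5 + 1; = 3126; G_3 = 3126−1 = 3125
step 3: 3125 = 5^5; sub 6 for 5: 6^6; = 46656; G_4 = 46656−1 = 46655
step 4: 46655 = 5·6^5 + 5·6^4 + 5·6^3 + 5·6^2 + 5·6 + 5; sub 7 for 6: 5·7^5 + 5·7^4 + 5·7^3 + 5·7^2 + 5·7 + 5; = 98040; G_5 = 98040−1 = 98039
step 5: 98039 = 5·7^5 + 5·7^4 + 5·7^3 + 5·7^2 + 5·7 + 4; sub 8 for 7: 5·8^5 + 5·8^4 + 5·8^3 + 5·8^2 + 5·8 + 4; = 187244; G_6 = 187244−1 = 187243
step 6: 187243 = 5·8^5 + 5·8^4 + 5·8^3 + 5·8^2 + 5·8 + 3; sub 9 for 8: 5·9^5 + 5·9^4 + 5·9^3 + 5·9^2 + 5·9 + 3; = 332148; G_7 = 332148−1 = 332147

332148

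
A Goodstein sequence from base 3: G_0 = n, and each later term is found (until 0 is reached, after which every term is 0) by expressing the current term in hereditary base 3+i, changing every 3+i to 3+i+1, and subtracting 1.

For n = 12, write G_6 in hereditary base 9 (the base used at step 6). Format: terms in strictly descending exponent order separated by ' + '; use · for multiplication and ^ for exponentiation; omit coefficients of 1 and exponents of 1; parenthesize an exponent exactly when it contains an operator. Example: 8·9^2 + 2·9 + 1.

(0) 12|_3 = 3^2 + 3 ↦ 4^2 + 4|_4 = 20 ⇒ 19
(1) 19|_4 = 4^2 + 3 ↦ 5^2 + 3|_5 = 28 ⇒ 27
(2) 27|_5 = 5^2 + 2 ↦ 6^2 + 2|_6 = 38 ⇒ 37
(3) 37|_6 = 6^2 + 1 ↦ 7^2 + 1|_7 = 50 ⇒ 49
(4) 49|_7 = 7^2 ↦ 8^2|_8 = 64 ⇒ 63
(5) 63|_8 = 7·8 + 7 ↦ 7·9 + 7|_9 = 70 ⇒ 69
(6) 69|_9 = 7·9 + 6 ↦ 7·10 + 6|_10 = 76 ⇒ 75

7·9 + 6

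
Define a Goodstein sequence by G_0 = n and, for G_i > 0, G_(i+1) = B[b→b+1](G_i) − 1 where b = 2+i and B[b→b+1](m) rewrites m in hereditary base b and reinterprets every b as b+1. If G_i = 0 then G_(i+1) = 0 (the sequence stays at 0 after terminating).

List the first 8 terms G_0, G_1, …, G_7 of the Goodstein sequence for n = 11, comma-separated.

11 —HB2→ 2^(2 + 1) + 2 + 1 —bump→ 3^(3 + 1) + 3 + 1 = 85 —(−1)→ 84
84 —HB3→ 3^(3 + 1) + 3 —bump→ 4^(4 + 1) + 4 = 1028 —(−1)→ 1027
1027 —HB4→ 4^(4 + 1) + 3 —bump→ 5^(5 + 1) + 3 = 15628 —(−1)→ 15627
15627 —HB5→ 5^(5 + 1) + 2 —bump→ 6^(6 + 1) + 2 = 279938 —(−1)→ 279937
279937 —HB6→ 6^(6 + 1) + 1 —bump→ 7^(7 + 1) + 1 = 5764802 —(−1)→ 5764801
5764801 —HB7→ 7^(7 + 1) —bump→ 8^(8 + 1) = 134217728 —(−1)→ 134217727
134217727 —HB8→ 7·8^8 + 7·8^7 + 7·8^6 + 7·8^5 + 7·8^4 + 7·8^3 + 7·8^2 + 7·8 + 7 —bump→ 7·9^9 + 7·9^7 + 7·9^6 + 7·9^5 + 7·9^4 + 7·9^3 + 7·9^2 + 7·9 + 7 = 2749609303 —(−1)→ 2749609302

11, 84, 1027, 15627, 279937, 5764801, 134217727, 2749609302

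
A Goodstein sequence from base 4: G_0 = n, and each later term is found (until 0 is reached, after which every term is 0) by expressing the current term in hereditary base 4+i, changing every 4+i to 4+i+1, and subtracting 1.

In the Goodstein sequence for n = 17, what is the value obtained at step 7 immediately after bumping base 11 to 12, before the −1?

60

(0) 17|_4 = 4^2 + 1 ↦ 5^2 + 1|_5 = 26 ⇒ 25
(1) 25|_5 = 5^2 ↦ 6^2|_6 = 36 ⇒ 35
(2) 35|_6 = 5·6 + 5 ↦ 5·7 + 5|_7 = 40 ⇒ 39
(3) 39|_7 = 5·7 + 4 ↦ 5·8 + 4|_8 = 44 ⇒ 43
(4) 43|_8 = 5·8 + 3 ↦ 5·9 + 3|_9 = 48 ⇒ 47
(5) 47|_9 = 5·9 + 2 ↦ 5·10 + 2|_10 = 52 ⇒ 51
(6) 51|_10 = 5·10 + 1 ↦ 5·11 + 1|_11 = 56 ⇒ 55
(7) 55|_11 = 5·11 ↦ 5·12|_12 = 60 ⇒ 59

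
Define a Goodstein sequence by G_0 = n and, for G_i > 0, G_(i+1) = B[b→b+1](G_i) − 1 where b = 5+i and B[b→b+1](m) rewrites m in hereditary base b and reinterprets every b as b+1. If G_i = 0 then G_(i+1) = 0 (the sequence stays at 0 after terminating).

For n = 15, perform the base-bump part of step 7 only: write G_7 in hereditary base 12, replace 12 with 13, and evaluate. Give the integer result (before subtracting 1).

24

step 0: 15 = 3·5; sub 6 for 5: 3·6; = 18; G_1 = 18−1 = 17
step 1: 17 = 2·6 + 5; sub 7 for 6: 2·7 + 5; = 19; G_2 = 19−1 = 18
step 2: 18 = 2·7 + 4; sub 8 for 7: 2·8 + 4; = 20; G_3 = 20−1 = 19
step 3: 19 = 2·8 + 3; sub 9 for 8: 2·9 + 3; = 21; G_4 = 21−1 = 20
step 4: 20 = 2·9 + 2; sub 10 for 9: 2·10 + 2; = 22; G_5 = 22−1 = 21
step 5: 21 = 2·10 + 1; sub 11 for 10: 2·11 + 1; = 23; G_6 = 23−1 = 22
step 6: 22 = 2·11; sub 12 for 11: 2·12; = 24; G_7 = 24−1 = 23
step 7: 23 = 12 + 11; sub 13 for 12: 13 + 11; = 24; G_8 = 24−1 = 23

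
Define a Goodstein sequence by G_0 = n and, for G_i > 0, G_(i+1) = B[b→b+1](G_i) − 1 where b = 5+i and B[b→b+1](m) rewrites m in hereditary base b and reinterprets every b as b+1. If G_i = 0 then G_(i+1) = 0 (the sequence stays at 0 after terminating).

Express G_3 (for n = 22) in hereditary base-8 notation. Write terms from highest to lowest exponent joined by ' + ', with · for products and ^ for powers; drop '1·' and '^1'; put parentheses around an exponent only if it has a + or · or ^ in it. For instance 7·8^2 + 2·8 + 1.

3·8 + 7

i=0: 22 = 4·5 + 2 (b=5); 5→6: 4·6 + 2 = 26; 26−1 = 25
i=1: 25 = 4·6 + 1 (b=6); 6→7: 4·7 + 1 = 29; 29−1 = 28
i=2: 28 = 4·7 (b=7); 7→8: 4·8 = 32; 32−1 = 31
i=3: 31 = 3·8 + 7 (b=8); 8→9: 3·9 + 7 = 34; 34−1 = 33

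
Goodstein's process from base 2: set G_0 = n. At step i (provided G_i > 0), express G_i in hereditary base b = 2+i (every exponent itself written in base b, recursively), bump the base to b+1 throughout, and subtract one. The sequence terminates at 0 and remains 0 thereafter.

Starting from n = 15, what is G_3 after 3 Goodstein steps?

18752

base 2: 15 = 2^(2 + 1) + 2^2 + 2 + 1; at 3: 3^(3 + 1) + 3^3 + 3 + 1 = 112; next = 111
base 3: 111 = 3^(3 + 1) + 3^3 + 3; at 4: 4^(4 + 1) + 4^4 + 4 = 1284; next = 1283
base 4: 1283 = 4^(4 + 1) + 4^4 + 3; at 5: 5^(5 + 1) + 5^5 + 3 = 18753; next = 18752
base 5: 18752 = 5^(5 + 1) + 5^5 + 2; at 6: 6^(6 + 1) + 6^6 + 2 = 326594; next = 326593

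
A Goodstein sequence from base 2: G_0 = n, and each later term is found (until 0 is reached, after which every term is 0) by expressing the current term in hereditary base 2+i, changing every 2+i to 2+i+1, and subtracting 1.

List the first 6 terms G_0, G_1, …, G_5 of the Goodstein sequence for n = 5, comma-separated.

5, 27, 255, 467, 775, 1197

step 0: 5 = 2^2 + 1; sub 3 for 2: 3^3 + 1; = 28; G_1 = 28−1 = 27
step 1: 27 = 3^3; sub 4 for 3: 4^4; = 256; G_2 = 256−1 = 255
step 2: 255 = 3·4^3 + 3·4^2 + 3·4 + 3; sub 5 for 4: 3·5^3 + 3·5^2 + 3·5 + 3; = 468; G_3 = 468−1 = 467
step 3: 467 = 3·5^3 + 3·5^2 + 3·5 + 2; sub 6 for 5: 3·6^3 + 3·6^2 + 3·6 + 2; = 776; G_4 = 776−1 = 775
step 4: 775 = 3·6^3 + 3·6^2 + 3·6 + 1; sub 7 for 6: 3·7^3 + 3·7^2 + 3·7 + 1; = 1198; G_5 = 1198−1 = 1197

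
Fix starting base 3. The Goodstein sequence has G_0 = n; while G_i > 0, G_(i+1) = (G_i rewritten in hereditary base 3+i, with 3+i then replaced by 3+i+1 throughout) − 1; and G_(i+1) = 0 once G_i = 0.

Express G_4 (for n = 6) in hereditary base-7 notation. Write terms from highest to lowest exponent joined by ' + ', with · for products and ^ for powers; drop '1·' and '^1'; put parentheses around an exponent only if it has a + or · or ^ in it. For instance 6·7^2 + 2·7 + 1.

(0) 6|_3 = 2·3 ↦ 2·4|_4 = 8 ⇒ 7
(1) 7|_4 = 4 + 3 ↦ 5 + 3|_5 = 8 ⇒ 7
(2) 7|_5 = 5 + 2 ↦ 6 + 2|_6 = 8 ⇒ 7
(3) 7|_6 = 6 + 1 ↦ 7 + 1|_7 = 8 ⇒ 7
(4) 7|_7 = 7 ↦ 8|_8 = 8 ⇒ 7

7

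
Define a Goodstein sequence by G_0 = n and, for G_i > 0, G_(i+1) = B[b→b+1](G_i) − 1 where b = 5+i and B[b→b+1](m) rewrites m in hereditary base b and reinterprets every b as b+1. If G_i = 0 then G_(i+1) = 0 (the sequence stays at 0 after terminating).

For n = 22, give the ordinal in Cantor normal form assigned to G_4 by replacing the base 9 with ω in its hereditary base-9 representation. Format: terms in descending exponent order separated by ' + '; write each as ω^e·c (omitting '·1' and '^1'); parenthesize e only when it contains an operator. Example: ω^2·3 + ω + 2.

G_0=22  [base 5] 4·5 + 2  →[5↦6]→  4·6 + 2 = 26  −1 ⇒ G_1=25
G_1=25  [base 6] 4·6 + 1  →[6↦7]→  4·7 + 1 = 29  −1 ⇒ G_2=28
G_2=28  [base 7] 4·7  →[7↦8]→  4·8 = 32  −1 ⇒ G_3=31
G_3=31  [base 8] 3·8 + 7  →[8↦9]→  3·9 + 7 = 34  −1 ⇒ G_4=33
G_4=33  [base 9] 3·9 + 6  →[9↦10]→  3·10 + 6 = 36  −1 ⇒ G_5=35

ω·3 + 6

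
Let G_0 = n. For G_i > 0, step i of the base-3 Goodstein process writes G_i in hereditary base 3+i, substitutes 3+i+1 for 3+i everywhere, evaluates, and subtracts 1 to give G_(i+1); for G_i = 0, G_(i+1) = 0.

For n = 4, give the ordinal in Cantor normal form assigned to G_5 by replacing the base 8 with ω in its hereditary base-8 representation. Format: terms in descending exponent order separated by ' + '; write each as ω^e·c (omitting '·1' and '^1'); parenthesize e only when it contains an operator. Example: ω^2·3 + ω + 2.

1

i=0: 4 = 3 + 1 (b=3); 3→4: 4 + 1 = 5; 5−1 = 4
i=1: 4 = 4 (b=4); 4→5: 5 = 5; 5−1 = 4
i=2: 4 = 4 (b=5); 5→6: 4 = 4; 4−1 = 3
i=3: 3 = 3 (b=6); 6→7: 3 = 3; 3−1 = 2
i=4: 2 = 2 (b=7); 7→8: 2 = 2; 2−1 = 1
i=5: 1 = 1 (b=8); 8→9: 1 = 1; 1−1 = 0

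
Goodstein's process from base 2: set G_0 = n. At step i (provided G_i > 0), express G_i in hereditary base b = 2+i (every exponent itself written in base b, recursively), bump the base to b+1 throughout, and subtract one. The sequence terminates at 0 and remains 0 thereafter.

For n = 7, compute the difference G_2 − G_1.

229

G_0=7  [base 2] 2^2 + 2 + 1  →[2↦3]→  3^3 + 3 + 1 = 31  −1 ⇒ G_1=30
G_1=30  [base 3] 3^3 + 3  →[3↦4]→  4^4 + 4 = 260  −1 ⇒ G_2=259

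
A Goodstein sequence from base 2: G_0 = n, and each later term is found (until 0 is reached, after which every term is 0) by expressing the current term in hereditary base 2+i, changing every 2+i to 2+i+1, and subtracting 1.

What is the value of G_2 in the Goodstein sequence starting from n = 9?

1023

9 —HB2→ 2^(2 + 1) + 1 —bump→ 3^(3 + 1) + 1 = 82 —(−1)→ 81
81 —HB3→ 3^(3 + 1) —bump→ 4^(4 + 1) = 1024 —(−1)→ 1023
1023 —HB4→ 3·4^4 + 3·4^3 + 3·4^2 + 3·4 + 3 —bump→ 3·5^5 + 3·5^3 + 3·5^2 + 3·5 + 3 = 9843 —(−1)→ 9842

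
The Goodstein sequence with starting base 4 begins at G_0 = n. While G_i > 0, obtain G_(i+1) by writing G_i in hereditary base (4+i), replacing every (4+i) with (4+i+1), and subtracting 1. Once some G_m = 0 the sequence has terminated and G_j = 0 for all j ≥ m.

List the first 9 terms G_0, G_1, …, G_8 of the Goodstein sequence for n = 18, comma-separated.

18, 26, 36, 48, 53, 58, 63, 68, 73

G_0=18  [base 4] 4^2 + 2  →[4↦5]→  5^2 + 2 = 27  −1 ⇒ G_1=26
G_1=26  [base 5] 5^2 + 1  →[5↦6]→  6^2 + 1 = 37  −1 ⇒ G_2=36
G_2=36  [base 6] 6^2  →[6↦7]→  7^2 = 49  −1 ⇒ G_3=48
G_3=48  [base 7] 6·7 + 6  →[7↦8]→  6·8 + 6 = 54  −1 ⇒ G_4=53
G_4=53  [base 8] 6·8 + 5  →[8↦9]→  6·9 + 5 = 59  −1 ⇒ G_5=58
G_5=58  [base 9] 6·9 + 4  →[9↦10]→  6·10 + 4 = 64  −1 ⇒ G_6=63
G_6=63  [base 10] 6·10 + 3  →[10↦11]→  6·11 + 3 = 69  −1 ⇒ G_7=68
G_7=68  [base 11] 6·11 + 2  →[11↦12]→  6·12 + 2 = 74  −1 ⇒ G_8=73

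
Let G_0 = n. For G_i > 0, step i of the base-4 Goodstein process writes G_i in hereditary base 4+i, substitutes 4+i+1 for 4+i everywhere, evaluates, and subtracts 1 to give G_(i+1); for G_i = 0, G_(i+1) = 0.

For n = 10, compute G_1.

step 0: 10 = 2·4 + 2; sub 5 for 4: 2·5 + 2; = 12; G_1 = 12−1 = 11
step 1: 11 = 2·5 + 1; sub 6 for 5: 2·6 + 1; = 13; G_2 = 13−1 = 12

11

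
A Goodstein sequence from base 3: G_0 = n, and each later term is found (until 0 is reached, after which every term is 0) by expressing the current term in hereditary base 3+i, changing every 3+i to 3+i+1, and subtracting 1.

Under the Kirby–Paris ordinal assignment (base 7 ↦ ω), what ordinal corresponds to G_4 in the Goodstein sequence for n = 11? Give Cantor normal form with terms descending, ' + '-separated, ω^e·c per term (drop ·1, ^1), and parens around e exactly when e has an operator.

G_0=11  [base 3] 3^2 + 2  →[3↦4]→  4^2 + 2 = 18  −1 ⇒ G_1=17
G_1=17  [base 4] 4^2 + 1  →[4↦5]→  5^2 + 1 = 26  −1 ⇒ G_2=25
G_2=25  [base 5] 5^2  →[5↦6]→  6^2 = 36  −1 ⇒ G_3=35
G_3=35  [base 6] 5·6 + 5  →[6↦7]→  5·7 + 5 = 40  −1 ⇒ G_4=39
G_4=39  [base 7] 5·7 + 4  →[7↦8]→  5·8 + 4 = 44  −1 ⇒ G_5=43

ω·5 + 4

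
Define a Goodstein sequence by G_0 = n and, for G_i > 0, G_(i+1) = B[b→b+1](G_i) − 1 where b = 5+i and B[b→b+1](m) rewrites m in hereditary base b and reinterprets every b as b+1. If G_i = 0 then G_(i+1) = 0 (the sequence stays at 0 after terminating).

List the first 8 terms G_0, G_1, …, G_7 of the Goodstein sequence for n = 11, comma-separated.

11, 12, 13, 13, 13, 13, 13, 13

i=0: 11 = 2·5 + 1 (b=5); 5→6: 2·6 + 1 = 13; 13−1 = 12
i=1: 12 = 2·6 (b=6); 6→7: 2·7 = 14; 14−1 = 13
i=2: 13 = 7 + 6 (b=7); 7→8: 8 + 6 = 14; 14−1 = 13
i=3: 13 = 8 + 5 (b=8); 8→9: 9 + 5 = 14; 14−1 = 13
i=4: 13 = 9 + 4 (b=9); 9→10: 10 + 4 = 14; 14−1 = 13
i=5: 13 = 10 + 3 (b=10); 10→11: 11 + 3 = 14; 14−1 = 13
i=6: 13 = 11 + 2 (b=11); 11→12: 12 + 2 = 14; 14−1 = 13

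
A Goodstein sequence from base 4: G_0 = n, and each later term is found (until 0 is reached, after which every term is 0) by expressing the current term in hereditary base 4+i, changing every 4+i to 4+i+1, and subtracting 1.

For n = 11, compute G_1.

step 0: 11 = 2·4 + 3; sub 5 for 4: 2·5 + 3; = 13; G_1 = 13−1 = 12
step 1: 12 = 2·5 + 2; sub 6 for 5: 2·6 + 2; = 14; G_2 = 14−1 = 13

12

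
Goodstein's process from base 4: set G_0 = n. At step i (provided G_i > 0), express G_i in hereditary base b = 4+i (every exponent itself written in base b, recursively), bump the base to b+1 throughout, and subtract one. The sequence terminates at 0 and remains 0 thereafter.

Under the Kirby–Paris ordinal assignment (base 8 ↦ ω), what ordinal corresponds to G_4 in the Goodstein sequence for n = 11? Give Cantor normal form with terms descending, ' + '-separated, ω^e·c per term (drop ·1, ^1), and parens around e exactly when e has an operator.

11 —HB4→ 2·4 + 3 —bump→ 2·5 + 3 = 13 —(−1)→ 12
12 —HB5→ 2·5 + 2 —bump→ 2·6 + 2 = 14 —(−1)→ 13
13 —HB6→ 2·6 + 1 —bump→ 2·7 + 1 = 15 —(−1)→ 14
14 —HB7→ 2·7 —bump→ 2·8 = 16 —(−1)→ 15

ω + 7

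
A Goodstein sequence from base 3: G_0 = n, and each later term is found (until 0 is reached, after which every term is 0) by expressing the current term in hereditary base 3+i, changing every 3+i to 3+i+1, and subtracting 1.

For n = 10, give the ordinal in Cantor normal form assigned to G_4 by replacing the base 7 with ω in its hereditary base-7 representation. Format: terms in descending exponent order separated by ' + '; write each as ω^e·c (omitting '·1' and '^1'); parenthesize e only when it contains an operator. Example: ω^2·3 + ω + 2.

(0) 10|_3 = 3^2 + 1 ↦ 4^2 + 1|_4 = 17 ⇒ 16
(1) 16|_4 = 4^2 ↦ 5^2|_5 = 25 ⇒ 24
(2) 24|_5 = 4·5 + 4 ↦ 4·6 + 4|_6 = 28 ⇒ 27
(3) 27|_6 = 4·6 + 3 ↦ 4·7 + 3|_7 = 31 ⇒ 30
(4) 30|_7 = 4·7 + 2 ↦ 4·8 + 2|_8 = 34 ⇒ 33

ω·4 + 2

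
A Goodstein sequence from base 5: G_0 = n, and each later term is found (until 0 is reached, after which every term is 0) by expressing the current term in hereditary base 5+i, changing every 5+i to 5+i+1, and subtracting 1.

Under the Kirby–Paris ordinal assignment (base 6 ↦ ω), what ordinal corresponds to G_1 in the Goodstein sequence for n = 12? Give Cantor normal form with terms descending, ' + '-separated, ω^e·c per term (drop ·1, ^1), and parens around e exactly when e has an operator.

ω·2 + 1

base 5: 12 = 2·5 + 2; at 6: 2·6 + 2 = 14; next = 13
base 6: 13 = 2·6 + 1; at 7: 2·7 + 1 = 15; next = 14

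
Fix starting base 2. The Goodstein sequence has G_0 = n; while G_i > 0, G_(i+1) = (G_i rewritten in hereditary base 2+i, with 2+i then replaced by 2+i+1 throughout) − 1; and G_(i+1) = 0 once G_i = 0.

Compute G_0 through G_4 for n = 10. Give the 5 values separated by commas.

10, 83, 1025, 15625, 279935

(0) 10|_2 = 2^(2 + 1) + 2 ↦ 3^(3 + 1) + 3|_3 = 84 ⇒ 83
(1) 83|_3 = 3^(3 + 1) + 2 ↦ 4^(4 + 1) + 2|_4 = 1026 ⇒ 1025
(2) 1025|_4 = 4^(4 + 1) + 1 ↦ 5^(5 + 1) + 1|_5 = 15626 ⇒ 15625
(3) 15625|_5 = 5^(5 + 1) ↦ 6^(6 + 1)|_6 = 279936 ⇒ 279935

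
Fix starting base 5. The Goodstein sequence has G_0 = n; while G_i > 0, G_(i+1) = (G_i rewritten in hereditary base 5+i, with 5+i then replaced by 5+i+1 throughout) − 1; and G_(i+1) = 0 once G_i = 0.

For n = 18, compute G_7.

29

step 0: 18 = 3·5 + 3; sub 6 for 5: 3·6 + 3; = 21; G_1 = 21−1 = 20
step 1: 20 = 3·6 + 2; sub 7 for 6: 3·7 + 2; = 23; G_2 = 23−1 = 22
step 2: 22 = 3·7 + 1; sub 8 for 7: 3·8 + 1; = 25; G_3 = 25−1 = 24
step 3: 24 = 3·8; sub 9 for 8: 3·9; = 27; G_4 = 27−1 = 26
step 4: 26 = 2·9 + 8; sub 10 for 9: 2·10 + 8; = 28; G_5 = 28−1 = 27
step 5: 27 = 2·10 + 7; sub 11 for 10: 2·11 + 7; = 29; G_6 = 29−1 = 28
step 6: 28 = 2·11 + 6; sub 12 for 11: 2·12 + 6; = 30; G_7 = 30−1 = 29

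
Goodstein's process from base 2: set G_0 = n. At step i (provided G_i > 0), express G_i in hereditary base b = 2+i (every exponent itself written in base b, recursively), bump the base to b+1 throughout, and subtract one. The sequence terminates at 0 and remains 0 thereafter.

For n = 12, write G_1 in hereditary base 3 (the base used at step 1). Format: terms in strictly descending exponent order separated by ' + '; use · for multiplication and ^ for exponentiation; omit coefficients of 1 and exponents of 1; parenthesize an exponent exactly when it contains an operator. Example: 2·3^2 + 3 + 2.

3^(3 + 1) + 2·3^2 + 2·3 + 2

[0] 12 ≡ 2^(2 + 1) + 2^2 (base 2). Lift 3: 108. −1: 107.
[1] 107 ≡ 3^(3 + 1) + 2·3^2 + 2·3 + 2 (base 3). Lift 4: 1066. −1: 1065.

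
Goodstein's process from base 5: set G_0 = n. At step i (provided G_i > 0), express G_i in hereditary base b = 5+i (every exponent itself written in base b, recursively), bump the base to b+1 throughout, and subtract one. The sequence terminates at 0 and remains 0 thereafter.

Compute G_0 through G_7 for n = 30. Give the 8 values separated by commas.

30, 41, 53, 67, 83, 101, 121, 143

(0) 30|_5 = 5^2 + 5 ↦ 6^2 + 6|_6 = 42 ⇒ 41
(1) 41|_6 = 6^2 + 5 ↦ 7^2 + 5|_7 = 54 ⇒ 53
(2) 53|_7 = 7^2 + 4 ↦ 8^2 + 4|_8 = 68 ⇒ 67
(3) 67|_8 = 8^2 + 3 ↦ 9^2 + 3|_9 = 84 ⇒ 83
(4) 83|_9 = 9^2 + 2 ↦ 10^2 + 2|_10 = 102 ⇒ 101
(5) 101|_10 = 10^2 + 1 ↦ 11^2 + 1|_11 = 122 ⇒ 121
(6) 121|_11 = 11^2 ↦ 12^2|_12 = 144 ⇒ 143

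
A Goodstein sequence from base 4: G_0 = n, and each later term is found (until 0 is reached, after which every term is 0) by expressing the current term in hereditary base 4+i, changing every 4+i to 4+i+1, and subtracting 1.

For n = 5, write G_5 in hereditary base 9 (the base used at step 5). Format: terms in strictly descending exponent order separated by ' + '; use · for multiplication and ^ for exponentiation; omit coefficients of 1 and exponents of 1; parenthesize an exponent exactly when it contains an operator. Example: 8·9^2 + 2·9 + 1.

2

step 0: 5 = 4 + 1; sub 5 for 4: 5 + 1; = 6; G_1 = 6−1 = 5
step 1: 5 = 5; sub 6 for 5: 6; = 6; G_2 = 6−1 = 5
step 2: 5 = 5; sub 7 for 6: 5; = 5; G_3 = 5−1 = 4
step 3: 4 = 4; sub 8 for 7: 4; = 4; G_4 = 4−1 = 3
step 4: 3 = 3; sub 9 for 8: 3; = 3; G_5 = 3−1 = 2
step 5: 2 = 2; sub 10 for 9: 2; = 2; G_6 = 2−1 = 1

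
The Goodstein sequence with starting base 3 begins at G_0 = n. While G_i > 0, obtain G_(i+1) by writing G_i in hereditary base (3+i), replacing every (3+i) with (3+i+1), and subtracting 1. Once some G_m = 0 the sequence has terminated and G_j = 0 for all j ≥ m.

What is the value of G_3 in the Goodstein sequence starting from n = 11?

[0] 11 ≡ 3^2 + 2 (base 3). Lift 4: 18. −1: 17.
[1] 17 ≡ 4^2 + 1 (base 4). Lift 5: 26. −1: 25.
[2] 25 ≡ 5^2 (base 5). Lift 6: 36. −1: 35.

35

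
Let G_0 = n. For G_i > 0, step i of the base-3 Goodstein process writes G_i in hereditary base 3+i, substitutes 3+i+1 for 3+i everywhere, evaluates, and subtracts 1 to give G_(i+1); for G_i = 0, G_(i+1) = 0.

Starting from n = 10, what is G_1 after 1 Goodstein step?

16

[0] 10 ≡ 3^2 + 1 (base 3). Lift 4: 17. −1: 16.
[1] 16 ≡ 4^2 (base 4). Lift 5: 25. −1: 24.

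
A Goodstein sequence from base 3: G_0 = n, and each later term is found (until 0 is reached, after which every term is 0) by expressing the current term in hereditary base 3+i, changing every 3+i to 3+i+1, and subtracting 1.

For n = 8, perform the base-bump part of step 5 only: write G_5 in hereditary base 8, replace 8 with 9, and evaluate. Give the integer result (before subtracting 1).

12

i=0: 8 = 2·3 + 2 (b=3); 3→4: 2·4 + 2 = 10; 10−1 = 9
i=1: 9 = 2·4 + 1 (b=4); 4→5: 2·5 + 1 = 11; 11−1 = 10
i=2: 10 = 2·5 (b=5); 5→6: 2·6 = 12; 12−1 = 11
i=3: 11 = 6 + 5 (b=6); 6→7: 7 + 5 = 12; 12−1 = 11
i=4: 11 = 7 + 4 (b=7); 7→8: 8 + 4 = 12; 12−1 = 11
i=5: 11 = 8 + 3 (b=8); 8→9: 9 + 3 = 12; 12−1 = 11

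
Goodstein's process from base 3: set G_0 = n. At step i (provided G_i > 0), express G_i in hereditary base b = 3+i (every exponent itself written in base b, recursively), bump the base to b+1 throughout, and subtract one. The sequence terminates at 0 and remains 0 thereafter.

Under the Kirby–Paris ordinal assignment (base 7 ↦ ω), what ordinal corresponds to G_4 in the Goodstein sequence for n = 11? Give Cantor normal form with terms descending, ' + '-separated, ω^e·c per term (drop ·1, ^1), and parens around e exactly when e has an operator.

ω·5 + 4

(0) 11|_3 = 3^2 + 2 ↦ 4^2 + 2|_4 = 18 ⇒ 17
(1) 17|_4 = 4^2 + 1 ↦ 5^2 + 1|_5 = 26 ⇒ 25
(2) 25|_5 = 5^2 ↦ 6^2|_6 = 36 ⇒ 35
(3) 35|_6 = 5·6 + 5 ↦ 5·7 + 5|_7 = 40 ⇒ 39
(4) 39|_7 = 5·7 + 4 ↦ 5·8 + 4|_8 = 44 ⇒ 43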